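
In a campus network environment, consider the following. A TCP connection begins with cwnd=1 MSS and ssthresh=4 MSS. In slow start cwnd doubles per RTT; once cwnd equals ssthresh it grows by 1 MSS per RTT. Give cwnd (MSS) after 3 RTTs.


RTT 0: cwnd = 1 MSS (initial)
RTT 1: cwnd = 2 MSS (slow start, doubled)
RTT 2: cwnd = 4 MSS (slow start, doubled)
RTT 3: cwnd = 5 MSS (congestion avoidance, +1)

5


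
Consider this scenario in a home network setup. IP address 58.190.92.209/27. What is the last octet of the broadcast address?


Given: IP = 58.190.92.209, prefix = /27
Host bits = 32 - 27 = 5
Network last octet = 209 AND mask = 192
Host part size = 2^5 - 1 = 31
Broadcast last octet = 192 OR 31 = 223

223


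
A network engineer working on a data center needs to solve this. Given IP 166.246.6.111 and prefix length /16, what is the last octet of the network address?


Given: IP = 166.246.6.111, prefix = /16
Subnet mask = 255.255.0.0
Last octet of IP: 111
Last octet of mask: 0
Network last octet = 111 AND 0 = 0

0


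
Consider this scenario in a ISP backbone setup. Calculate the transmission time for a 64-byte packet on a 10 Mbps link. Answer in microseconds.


Given: packet = 64 bytes, bandwidth = 10 Mbps
Packet in bits = 64 * 8 = 512 bits
Bandwidth = 10 * 10^6 = 10000000 bps
Time = 512 / 10000000 seconds
Time in us = 512 * 10^6 / 10000000 = 51.2

51.2


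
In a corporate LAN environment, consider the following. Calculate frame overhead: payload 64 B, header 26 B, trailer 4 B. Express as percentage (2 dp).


Given: payload = 64 B, header = 26 B, trailer = 4 B
Overhead bytes = header + trailer = 26 + 4 = 30
Total frame = payload + overhead = 64 + 30 = 94
Overhead % = 30 / 94 * 100 = 31.9149% -> 31.91% (2 dp)

31.91


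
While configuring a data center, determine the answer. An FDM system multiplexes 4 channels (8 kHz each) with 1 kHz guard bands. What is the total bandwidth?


Given: 4 channels, 8 kHz each, guard = 1 kHz
Channel bandwidth = 4 * 8 = 32 kHz
Guard bands = 3 gaps * 1 kHz = 3 kHz
Total = 32 + 3 = 35 kHz

35


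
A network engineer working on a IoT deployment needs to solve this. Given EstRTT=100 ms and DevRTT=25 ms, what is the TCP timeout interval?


Given: EstRTT = 100 ms, DevRTT = 25 ms
Timeout = EstRTT + 4 * DevRTT
4 * DevRTT = 4 * 25 = 100
Timeout = 100 + 100 = 200 ms

200


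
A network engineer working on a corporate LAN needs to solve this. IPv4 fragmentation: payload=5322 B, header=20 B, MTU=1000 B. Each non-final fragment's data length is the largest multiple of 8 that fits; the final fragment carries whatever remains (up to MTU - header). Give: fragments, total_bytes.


Max data per non-final fragment = floor((MTU - header)/8)*8 = floor((1000 - 20)/8)*8 = floor(980/8)*8 = 976 B
Final fragment needs no 8-byte alignment: it can carry up to MTU - header = 980 B
Non-final fragments needed = ceil((payload - 980) / 976) = ceil(4342/976) = ceil(4.4488) = 5
Number of fragments = 5 + 1 = 6
Fragment sizes (data): 5 * 976 B + 442 B (last, 442 <= 980 OK)
Total bytes sent = payload + n_frags * header = 5322 + 6*20 = 5322 + 120 = 5442 B

6, 5442


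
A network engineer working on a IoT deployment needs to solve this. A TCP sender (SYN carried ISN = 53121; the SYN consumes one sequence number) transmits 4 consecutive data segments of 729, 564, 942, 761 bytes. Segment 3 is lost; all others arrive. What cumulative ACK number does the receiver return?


SYN uses sequence number 53121; first data byte = ISN + 1 = 53122.
Segment 1: SEQ = 53122, len = 729 B, covers [53122, 53850]
Segment 2: SEQ = 53851, len = 564 B, covers [53851, 54414]
Segment 3: SEQ = 54415, len = 942 B, covers [54415, 55356] [LOST]
Segment 4: SEQ = 55357, len = 761 B, covers [55357, 56117]
In-order data received: bytes [53122, 54414] (segments 1..2).
Segment 3 missing -> gap begins at byte 54415; later segments buffered out of order.
Cumulative ACK = next expected in-order byte = 53122 + 729 + 564 = 54415

54415


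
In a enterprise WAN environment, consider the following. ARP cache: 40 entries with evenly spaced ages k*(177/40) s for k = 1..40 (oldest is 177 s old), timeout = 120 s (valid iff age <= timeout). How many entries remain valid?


Ages are k * 177/40 s for k = 1..40 (spacing = 4.4250 s).
Entry k is valid iff k * 177/40 <= 120 iff k <= 40 * 120 / 177 = 27.1186
n_valid = floor(27.1186) = 27
(n_stale = 40 - 27 = 13)

27


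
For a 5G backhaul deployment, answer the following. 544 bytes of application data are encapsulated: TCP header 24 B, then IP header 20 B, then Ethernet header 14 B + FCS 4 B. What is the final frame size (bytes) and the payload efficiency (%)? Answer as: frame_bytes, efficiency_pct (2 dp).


TCP segment = 544 + 24 = 568 B
IP packet = 568 + 20 = 588 B
Ethernet frame = 588 + 14 + 4 = 606 B
Efficiency = app / frame = 544 / 606 = 0.897690 = 89.7690% -> 89.77% (2 dp)

606, 89.77


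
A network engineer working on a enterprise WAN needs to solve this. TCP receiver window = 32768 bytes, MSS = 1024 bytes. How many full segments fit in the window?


Given: RWND = 32768 bytes, MSS = 1024 bytes
Full segments = floor(RWND / MSS)
Full segments = floor(32768 / 1024)
Full segments = floor(32.0) = 32

32


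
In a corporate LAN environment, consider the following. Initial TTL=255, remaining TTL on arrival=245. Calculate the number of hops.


Given: initial TTL = 255, received TTL = 245
Hops = initial TTL - received TTL
Hops = 255 - 245 = 10

10


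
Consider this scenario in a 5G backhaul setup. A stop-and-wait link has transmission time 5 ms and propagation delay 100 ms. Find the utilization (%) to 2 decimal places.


Given: Ttrans = 5 ms, Tprop = 100 ms
RTT = 2 * Tprop = 2 * 100 = 200 ms
U = Ttrans / (Ttrans + RTT)
U = 5 / (5 + 200)
U = 5 / 205 = 0.02439
U% = 2.44%

2.44


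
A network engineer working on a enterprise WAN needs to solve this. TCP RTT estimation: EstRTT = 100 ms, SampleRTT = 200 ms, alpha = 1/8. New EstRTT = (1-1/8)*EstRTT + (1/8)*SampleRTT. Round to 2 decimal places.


Given: EstRTT = 100 ms, SampleRTT = 200 ms, alpha = 1/8
New EstRTT = (1 - alpha) * EstRTT + alpha * SampleRTT
(7/8) * 100 = 87.5
(1/8) * 200 = 25
New EstRTT = 87.5 + 25 = 112.5 ms -> 112.50 ms (2 dp)

112.50


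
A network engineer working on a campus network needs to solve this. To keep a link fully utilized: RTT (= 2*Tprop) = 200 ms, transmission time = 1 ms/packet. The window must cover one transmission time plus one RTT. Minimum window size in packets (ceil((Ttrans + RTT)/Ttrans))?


Given: Ttrans = 1 ms, RTT = 200 ms (= 2 * Tprop, Tprop = 100 ms)
Time until first ACK returns = Ttrans + RTT = 1 + 200 = 201 ms
Need W * Ttrans >= Ttrans + RTT  ->  W >= (Ttrans + RTT) / Ttrans
(Ttrans + RTT) / Ttrans = 201 / 1 = 201
W_min = ceil(201) = 201

201


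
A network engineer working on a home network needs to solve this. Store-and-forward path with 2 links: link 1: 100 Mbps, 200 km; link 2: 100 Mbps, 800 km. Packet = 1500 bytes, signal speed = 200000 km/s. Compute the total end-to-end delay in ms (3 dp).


Packet = 1500 bytes = 12000 bits. Store-and-forward: sum (t_trans + t_prop) per link.
Link 1: t_trans = 12000/(100*10^6) s = 0.1200 ms; t_prop = 200/200000 s = 1.0000 ms; subtotal = 1.1200 ms
Link 2: t_trans = 12000/(100*10^6) s = 0.1200 ms; t_prop = 800/200000 s = 4.0000 ms; subtotal = 4.1200 ms
End-to-end = 1.1200 + 4.1200 = 5.2400 ms -> 5.240 ms (3 dp)

5.240


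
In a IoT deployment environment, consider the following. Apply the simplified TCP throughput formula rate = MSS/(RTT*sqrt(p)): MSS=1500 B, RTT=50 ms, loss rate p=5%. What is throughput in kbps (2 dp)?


Given: MSS = 1500 bytes, RTT = 50 ms, loss = 5%
RTT in seconds = 50 / 1000 = 0.05
Loss rate = 5% = 0.05
sqrt(loss) = sqrt(0.05) = 0.223606797750
Throughput (bytes/s) = 1500 / (0.05 * 0.223606797750) = 134164.0786
Throughput (kbps) = 134164.0786 * 8 / 1000 = 1073.312629 -> 1073.31 kbps (2 dp)

1073.31


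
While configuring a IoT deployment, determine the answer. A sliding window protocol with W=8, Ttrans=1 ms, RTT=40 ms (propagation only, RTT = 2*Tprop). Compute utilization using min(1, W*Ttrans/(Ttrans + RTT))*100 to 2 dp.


Given: W = 8, Ttrans = 1 ms, RTT = 40 ms (= 2 * Tprop, Tprop = 20 ms)
Cycle time = Ttrans + RTT = 1 + 40 = 41 ms (first packet sent until its ACK returns)
W * Ttrans = 8 * 1 = 8 ms of sending per cycle
W * Ttrans / (Ttrans + RTT) = 8 / 41 = 0.195122
U = min(1, 0.195122) = 0.195122
U% = 19.51%

19.51


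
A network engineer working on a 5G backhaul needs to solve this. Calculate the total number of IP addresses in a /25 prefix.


Given: CIDR prefix /25
Host bits = 32 - 25 = 7
Total addresses = 2^7 = 128

128


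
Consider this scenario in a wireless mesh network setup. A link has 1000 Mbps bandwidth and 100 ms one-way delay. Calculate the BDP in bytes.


Given: bandwidth = 1000 Mbps, delay = 100 ms
BDP in bits = 1000 * 10^6 * 100 / 1000
BDP in bits = 100000000
BDP in bytes = 100000000 / 8 = 12500000

12500000


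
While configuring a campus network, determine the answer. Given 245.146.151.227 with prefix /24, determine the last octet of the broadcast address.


Given: IP = 245.146.151.227, prefix = /24
Host bits = 32 - 24 = 8
Network last octet = 227 AND mask = 0
Host part size = 2^8 - 1 = 255
Broadcast last octet = 0 OR 255 = 255

255


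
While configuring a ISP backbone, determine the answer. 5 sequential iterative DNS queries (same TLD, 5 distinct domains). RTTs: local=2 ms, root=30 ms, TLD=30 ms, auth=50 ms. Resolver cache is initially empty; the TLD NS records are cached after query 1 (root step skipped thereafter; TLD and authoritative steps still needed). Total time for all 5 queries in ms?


Lookup 1 (cold cache): local + root + TLD + auth = 2 + 30 + 30 + 50 = 112 ms
Lookups 2..5 (TLD NS cached -> skip root; new domain -> still ask TLD and auth): local + TLD + auth = 2 + 30 + 50 = 82 ms each
Remaining 4 lookups: 4 * 82 = 328 ms
Total = 112 + 328 = 440 ms

440


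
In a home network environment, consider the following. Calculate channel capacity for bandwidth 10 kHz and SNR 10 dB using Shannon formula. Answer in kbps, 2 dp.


Given: B = 10 kHz, SNR = 10 dB
SNR linear = 10^(10/10) = 10
1 + SNR = 11
log2(11) = 3.4594316186
C = 10 * 1000 * 3.4594316186 = 34594.3162 bps
C = 34.594316 kbps -> 34.59 kbps (2 dp)

34.59


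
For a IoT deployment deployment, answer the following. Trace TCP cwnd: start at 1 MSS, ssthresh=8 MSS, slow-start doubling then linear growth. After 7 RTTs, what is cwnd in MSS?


RTT 0: cwnd = 1 MSS (initial)
RTT 1: cwnd = 2 MSS (slow start, doubled)
RTT 2: cwnd = 4 MSS (slow start, doubled)
RTT 3: cwnd = 8 MSS (slow start, doubled)
RTT 4: cwnd = 9 MSS (congestion avoidance, +1)
RTT 5: cwnd = 10 MSS (congestion avoidance, +1)
RTT 6: cwnd = 11 MSS (congestion avoidance, +1)
RTT 7: cwnd = 12 MSS (congestion avoidance, +1)

12


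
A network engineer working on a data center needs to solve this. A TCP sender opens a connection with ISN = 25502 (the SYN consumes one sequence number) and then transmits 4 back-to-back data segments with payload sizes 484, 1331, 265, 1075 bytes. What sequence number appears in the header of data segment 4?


The SYN occupies sequence number ISN = 25502, so the first data byte is ISN + 1 = 25503.
SEQ of data segment i = (ISN + 1) + sum of payload sizes of segments 1..i-1.
Segment 1: SEQ = 25503, payload = 484 bytes
Segment 2: SEQ = 25987, payload = 1331 bytes
Segment 3: SEQ = 27318, payload = 265 bytes
Segment 4: SEQ = 27583, payload = 1075 bytes
SEQ of segment 4 = 25503 + 484 + 1331 + 265 = 27583

27583


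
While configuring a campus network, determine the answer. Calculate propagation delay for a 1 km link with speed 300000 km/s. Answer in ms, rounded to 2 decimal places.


Given: distance = 1 km, speed = 300000 km/s
Delay = distance / speed = 1 / 300000 seconds
Delay in ms = 1 * 1000 / 300000
Delay = 0.0033 ms
Rounded to 2 dp = 0.00 ms

0.00


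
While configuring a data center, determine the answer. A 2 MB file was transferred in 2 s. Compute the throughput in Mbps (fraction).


Given: file = 2 MB, time = 2 s
File in Mb = 2 * 8 = 16 Mb
Throughput = 16 / 2 Mbps
Throughput = 8 Mbps

8


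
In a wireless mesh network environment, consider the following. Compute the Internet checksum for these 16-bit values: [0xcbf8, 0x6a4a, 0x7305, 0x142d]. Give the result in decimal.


Given words: [0xcbf8, 0x6a4a, 0x7305, 0x142d]
Step 1: Sum all words
Raw sum = 52216 + 27210 + 29445 + 5165 = 114036
Step 2: Fold carry: (48500 + 1) = 48501
One's complement = ~48501 & 0xFFFF = 17034

17034


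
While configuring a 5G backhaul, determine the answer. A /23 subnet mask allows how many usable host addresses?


Given: subnet mask /23
Host bits = 32 - 23 = 9
Total addresses = 2^9 = 512
Usable hosts = 512 - 2 (network + broadcast) = 510

510


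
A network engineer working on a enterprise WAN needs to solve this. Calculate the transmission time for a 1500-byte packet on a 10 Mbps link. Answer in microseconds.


Given: packet = 1500 bytes, bandwidth = 10 Mbps
Packet in bits = 1500 * 8 = 12000 bits
Bandwidth = 10 * 10^6 = 10000000 bps
Time = 12000 / 10000000 seconds
Time in us = 12000 * 10^6 / 10000000 = 1200

1200


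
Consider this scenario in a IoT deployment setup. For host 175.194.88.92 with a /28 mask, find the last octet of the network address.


Given: IP = 175.194.88.92, prefix = /28
Subnet mask = 255.255.255.240
Last octet of IP: 92
Last octet of mask: 240
Network last octet = 92 AND 240 = 80

80


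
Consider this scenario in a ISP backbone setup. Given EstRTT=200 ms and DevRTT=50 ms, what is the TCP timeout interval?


Given: EstRTT = 200 ms, DevRTT = 50 ms
Timeout = EstRTT + 4 * DevRTT
4 * DevRTT = 4 * 50 = 200
Timeout = 200 + 200 = 400 ms

400


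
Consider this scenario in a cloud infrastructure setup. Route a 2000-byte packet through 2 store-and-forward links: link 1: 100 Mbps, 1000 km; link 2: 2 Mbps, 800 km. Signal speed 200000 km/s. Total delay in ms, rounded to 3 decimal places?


Packet = 2000 bytes = 16000 bits. Store-and-forward: sum (t_trans + t_prop) per link.
Link 1: t_trans = 16000/(100*10^6) s = 0.1600 ms; t_prop = 1000/200000 s = 5.0000 ms; subtotal = 5.1600 ms
Link 2: t_trans = 16000/(2*10^6) s = 8.0000 ms; t_prop = 800/200000 s = 4.0000 ms; subtotal = 12.0000 ms
End-to-end = 5.1600 + 12.0000 = 17.1600 ms -> 17.160 ms (3 dp)

17.160


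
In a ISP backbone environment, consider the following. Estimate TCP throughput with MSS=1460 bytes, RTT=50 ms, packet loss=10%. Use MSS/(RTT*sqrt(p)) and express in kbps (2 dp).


Given: MSS = 1460 bytes, RTT = 50 ms, loss = 10%
RTT in seconds = 50 / 1000 = 0.05
Loss rate = 10% = 0.1
sqrt(loss) = sqrt(0.1) = 0.316227766017
Throughput (bytes/s) = 1460 / (0.05 * 0.316227766017) = 92338.5077
Throughput (kbps) = 92338.5077 * 8 / 1000 = 738.708061 -> 738.71 kbps (2 dp)

738.71


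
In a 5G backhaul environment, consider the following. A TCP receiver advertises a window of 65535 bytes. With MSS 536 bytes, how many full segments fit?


Given: RWND = 65535 bytes, MSS = 536 bytes
Full segments = floor(RWND / MSS)
Full segments = floor(65535 / 536)
Full segments = floor(122.2668) = 122

122


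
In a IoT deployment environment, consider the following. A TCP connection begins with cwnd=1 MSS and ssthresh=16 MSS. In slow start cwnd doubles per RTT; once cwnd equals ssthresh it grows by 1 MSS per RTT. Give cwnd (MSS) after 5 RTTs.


RTT 0: cwnd = 1 MSS (initial)
RTT 1: cwnd = 2 MSS (slow start, doubled)
RTT 2: cwnd = 4 MSS (slow start, doubled)
RTT 3: cwnd = 8 MSS (slow start, doubled)
RTT 4: cwnd = 16 MSS (slow start, doubled)
RTT 5: cwnd = 17 MSS (congestion avoidance, +1)

17


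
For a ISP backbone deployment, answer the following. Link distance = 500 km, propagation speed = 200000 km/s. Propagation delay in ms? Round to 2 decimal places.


Given: distance = 500 km, speed = 200000 km/s
Delay = distance / speed = 500 / 200000 seconds
Delay in ms = 500 * 1000 / 200000
Delay = 2.5000 ms
Rounded to 2 dp = 2.50 ms

2.50


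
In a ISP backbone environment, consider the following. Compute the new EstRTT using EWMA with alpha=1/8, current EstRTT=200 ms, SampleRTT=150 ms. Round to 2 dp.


Given: EstRTT = 200 ms, SampleRTT = 150 ms, alpha = 1/8
New EstRTT = (1 - alpha) * EstRTT + alpha * SampleRTT
(7/8) * 200 = 175
(1/8) * 150 = 18.75
New EstRTT = 175 + 18.75 = 193.75 ms -> 193.75 ms (2 dp)

193.75


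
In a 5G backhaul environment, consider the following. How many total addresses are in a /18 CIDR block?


Given: CIDR prefix /18
Host bits = 32 - 18 = 14
Total addresses = 2^14 = 16384

16384


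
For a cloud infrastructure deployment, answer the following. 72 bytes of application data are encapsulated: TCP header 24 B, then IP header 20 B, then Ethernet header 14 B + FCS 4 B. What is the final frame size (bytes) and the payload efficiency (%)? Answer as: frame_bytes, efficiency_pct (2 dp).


TCP segment = 72 + 24 = 96 B
IP packet = 96 + 20 = 116 B
Ethernet frame = 116 + 14 + 4 = 134 B
Efficiency = app / frame = 72 / 134 = 0.537313 = 53.7313% -> 53.73% (2 dp)

134, 53.73


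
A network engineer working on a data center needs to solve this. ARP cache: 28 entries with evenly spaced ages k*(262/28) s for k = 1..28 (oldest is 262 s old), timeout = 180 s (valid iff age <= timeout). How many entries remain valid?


Ages are k * 262/28 s for k = 1..28 (spacing = 9.3571 s).
Entry k is valid iff k * 262/28 <= 180 iff k <= 28 * 180 / 262 = 19.2366
n_valid = floor(19.2366) = 19
(n_stale = 28 - 19 = 9)

19


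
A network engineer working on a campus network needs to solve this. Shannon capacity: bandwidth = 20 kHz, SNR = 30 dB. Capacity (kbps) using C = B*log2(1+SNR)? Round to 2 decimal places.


Given: B = 20 kHz, SNR = 30 dB
SNR linear = 10^(30/10) = 1000
1 + SNR = 1001
log2(1001) = 9.9672262588
C = 20 * 1000 * 9.9672262588 = 199344.5252 bps
C = 199.344525 kbps -> 199.34 kbps (2 dp)

199.34


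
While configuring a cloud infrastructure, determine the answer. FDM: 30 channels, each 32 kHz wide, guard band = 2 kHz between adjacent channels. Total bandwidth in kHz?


Given: 30 channels, 32 kHz each, guard = 2 kHz
Channel bandwidth = 30 * 32 = 960 kHz
Guard bands = 29 gaps * 2 kHz = 58 kHz
Total = 960 + 58 = 1018 kHz

1018


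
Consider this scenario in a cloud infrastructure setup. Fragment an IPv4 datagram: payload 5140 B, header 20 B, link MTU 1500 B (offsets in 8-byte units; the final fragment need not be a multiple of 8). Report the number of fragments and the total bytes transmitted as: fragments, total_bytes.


Max data per non-final fragment = floor((MTU - header)/8)*8 = floor((1500 - 20)/8)*8 = floor(1480/8)*8 = 1480 B
Final fragment needs no 8-byte alignment: it can carry up to MTU - header = 1480 B
Non-final fragments needed = ceil((payload - 1480) / 1480) = ceil(3660/1480) = ceil(2.4730) = 3
Number of fragments = 3 + 1 = 4
Fragment sizes (data): 3 * 1480 B + 700 B (last, 700 <= 1480 OK)
Total bytes sent = payload + n_frags * header = 5140 + 4*20 = 5140 + 80 = 5220 B

4, 5220


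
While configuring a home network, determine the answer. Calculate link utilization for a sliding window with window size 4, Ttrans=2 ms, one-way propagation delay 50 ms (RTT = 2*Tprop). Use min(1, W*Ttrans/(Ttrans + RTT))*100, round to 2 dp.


Given: W = 4, Ttrans = 2 ms, RTT = 100 ms (= 2 * Tprop, Tprop = 50 ms)
Cycle time = Ttrans + RTT = 2 + 100 = 102 ms (first packet sent until its ACK returns)
W * Ttrans = 4 * 2 = 8 ms of sending per cycle
W * Ttrans / (Ttrans + RTT) = 8 / 102 = 0.078431
U = min(1, 0.078431) = 0.078431
U% = 7.84%

7.84


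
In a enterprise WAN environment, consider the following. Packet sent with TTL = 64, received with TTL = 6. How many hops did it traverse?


Given: initial TTL = 64, received TTL = 6
Hops = initial TTL - received TTL
Hops = 64 - 6 = 58

58


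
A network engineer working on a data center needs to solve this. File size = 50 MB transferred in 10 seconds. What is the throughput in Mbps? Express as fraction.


Given: file = 50 MB, time = 10 s
File in Mb = 50 * 8 = 400 Mb
Throughput = 400 / 10 Mbps
Throughput = 40 Mbps

40


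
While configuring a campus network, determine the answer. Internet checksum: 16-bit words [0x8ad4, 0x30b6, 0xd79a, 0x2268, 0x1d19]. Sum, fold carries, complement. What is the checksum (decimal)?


Given words: [0x8ad4, 0x30b6, 0xd79a, 0x2268, 0x1d19]
Step 1: Sum all words
Raw sum = 35540 + 12470 + 55194 + 8808 + 7449 = 119461
Step 2: Fold carry: (53925 + 1) = 53926
One's complement = ~53926 & 0xFFFF = 11609

11609


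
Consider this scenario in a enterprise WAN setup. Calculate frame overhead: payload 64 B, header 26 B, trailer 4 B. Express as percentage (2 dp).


Given: payload = 64 B, header = 26 B, trailer = 4 B
Overhead bytes = header + trailer = 26 + 4 = 30
Total frame = payload + overhead = 64 + 30 = 94
Overhead % = 30 / 94 * 100 = 31.9149% -> 31.91% (2 dp)

31.91


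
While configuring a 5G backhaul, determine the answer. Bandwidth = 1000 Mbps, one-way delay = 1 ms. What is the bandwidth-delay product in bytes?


Given: bandwidth = 1000 Mbps, delay = 1 ms
BDP in bits = 1000 * 10^6 * 1 / 1000
BDP in bits = 1000000
BDP in bytes = 1000000 / 8 = 125000

125000


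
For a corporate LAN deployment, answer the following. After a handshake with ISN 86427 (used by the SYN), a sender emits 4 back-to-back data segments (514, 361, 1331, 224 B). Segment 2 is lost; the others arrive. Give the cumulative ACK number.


SYN uses sequence number 86427; first data byte = ISN + 1 = 86428.
Segment 1: SEQ = 86428, len = 514 B, covers [86428, 86941]
Segment 2: SEQ = 86942, len = 361 B, covers [86942, 87302] [LOST]
Segment 3: SEQ = 87303, len = 1331 B, covers [87303, 88633]
Segment 4: SEQ = 88634, len = 224 B, covers [88634, 88857]
In-order data received: bytes [86428, 86941] (segments 1..1).
Segment 2 missing -> gap begins at byte 86942; later segments buffered out of order.
Cumulative ACK = next expected in-order byte = 86428 + 514 = 86942

86942


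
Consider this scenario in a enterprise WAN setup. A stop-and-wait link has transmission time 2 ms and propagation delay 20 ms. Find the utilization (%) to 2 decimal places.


Given: Ttrans = 2 ms, Tprop = 20 ms
RTT = 2 * Tprop = 2 * 20 = 40 ms
U = Ttrans / (Ttrans + RTT)
U = 2 / (2 + 40)
U = 2 / 42 = 0.047619
U% = 4.76%

4.76


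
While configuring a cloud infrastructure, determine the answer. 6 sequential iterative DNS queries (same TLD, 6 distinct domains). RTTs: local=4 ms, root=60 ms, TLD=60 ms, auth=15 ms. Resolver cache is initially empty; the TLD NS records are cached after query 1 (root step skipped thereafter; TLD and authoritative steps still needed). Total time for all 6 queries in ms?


Lookup 1 (cold cache): local + root + TLD + auth = 4 + 60 + 60 + 15 = 139 ms
Lookups 2..6 (TLD NS cached -> skip root; new domain -> still ask TLD and auth): local + TLD + auth = 4 + 60 + 15 = 79 ms each
Remaining 5 lookups: 5 * 79 = 395 ms
Total = 139 + 395 = 534 ms

534


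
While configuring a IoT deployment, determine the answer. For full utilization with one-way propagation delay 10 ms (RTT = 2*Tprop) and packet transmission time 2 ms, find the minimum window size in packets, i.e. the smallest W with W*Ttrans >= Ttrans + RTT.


Given: Ttrans = 2 ms, RTT = 20 ms (= 2 * Tprop, Tprop = 10 ms)
Time until first ACK returns = Ttrans + RTT = 2 + 20 = 22 ms
Need W * Ttrans >= Ttrans + RTT  ->  W >= (Ttrans + RTT) / Ttrans
(Ttrans + RTT) / Ttrans = 22 / 2 = 11
W_min = ceil(11) = 11

11


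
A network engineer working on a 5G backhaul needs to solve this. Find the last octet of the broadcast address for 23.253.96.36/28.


Given: IP = 23.253.96.36, prefix = /28
Host bits = 32 - 28 = 4
Network last octet = 36 AND mask = 32
Host part size = 2^4 - 1 = 15
Broadcast last octet = 32 OR 15 = 47

47


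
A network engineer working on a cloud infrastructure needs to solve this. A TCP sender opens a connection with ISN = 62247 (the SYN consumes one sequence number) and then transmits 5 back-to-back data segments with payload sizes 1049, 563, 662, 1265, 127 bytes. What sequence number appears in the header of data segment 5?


The SYN occupies sequence number ISN = 62247, so the first data byte is ISN + 1 = 62248.
SEQ of data segment i = (ISN + 1) + sum of payload sizes of segments 1..i-1.
Segment 1: SEQ = 62248, payload = 1049 bytes
Segment 2: SEQ = 63297, payload = 563 bytes
Segment 3: SEQ = 63860, payload = 662 bytes
Segment 4: SEQ = 64522, payload = 1265 bytes
Segment 5: SEQ = 65787, payload = 127 bytes
SEQ of segment 5 = 62248 + 1049 + 563 + 662 + 1265 = 65787

65787


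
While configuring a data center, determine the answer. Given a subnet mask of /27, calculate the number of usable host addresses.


Given: subnet mask /27
Host bits = 32 - 27 = 5
Total addresses = 2^5 = 32
Usable hosts = 32 - 2 (network + broadcast) = 30

30


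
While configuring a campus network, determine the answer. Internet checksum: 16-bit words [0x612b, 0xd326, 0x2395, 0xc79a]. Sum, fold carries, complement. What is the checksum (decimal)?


Given words: [0x612b, 0xd326, 0x2395, 0xc79a]
Step 1: Sum all words
Raw sum = 24875 + 54054 + 9109 + 51098 = 139136
Step 2: Fold carry: (8064 + 2) = 8066
One's complement = ~8066 & 0xFFFF = 57469

57469


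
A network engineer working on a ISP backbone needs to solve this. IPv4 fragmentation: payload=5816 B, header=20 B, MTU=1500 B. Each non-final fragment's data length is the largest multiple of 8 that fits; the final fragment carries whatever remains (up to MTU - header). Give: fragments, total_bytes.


Max data per non-final fragment = floor((MTU - header)/8)*8 = floor((1500 - 20)/8)*8 = floor(1480/8)*8 = 1480 B
Final fragment needs no 8-byte alignment: it can carry up to MTU - header = 1480 B
Non-final fragments needed = ceil((payload - 1480) / 1480) = ceil(4336/1480) = ceil(2.9297) = 3
Number of fragments = 3 + 1 = 4
Fragment sizes (data): 3 * 1480 B + 1376 B (last, 1376 <= 1480 OK)
Total bytes sent = payload + n_frags * header = 5816 + 4*20 = 5816 + 80 = 5896 B

4, 5896


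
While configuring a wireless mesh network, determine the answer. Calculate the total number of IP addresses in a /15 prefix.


Given: CIDR prefix /15
Host bits = 32 - 15 = 17
Total addresses = 2^17 = 131072

131072


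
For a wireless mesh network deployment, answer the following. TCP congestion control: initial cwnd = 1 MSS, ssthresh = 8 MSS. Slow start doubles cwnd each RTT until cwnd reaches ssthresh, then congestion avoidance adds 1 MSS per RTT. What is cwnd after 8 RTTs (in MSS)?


RTT 0: cwnd = 1 MSS (initial)
RTT 1: cwnd = 2 MSS (slow start, doubled)
RTT 2: cwnd = 4 MSS (slow start, doubled)
RTT 3: cwnd = 8 MSS (slow start, doubled)
RTT 4: cwnd = 9 MSS (congestion avoidance, +1)
RTT 5: cwnd = 10 MSS (congestion avoidance, +1)
RTT 6: cwnd = 11 MSS (congestion avoidance, +1)
RTT 7: cwnd = 12 MSS (congestion avoidance, +1)
RTT 8: cwnd = 13 MSS (congestion avoidance, +1)

13


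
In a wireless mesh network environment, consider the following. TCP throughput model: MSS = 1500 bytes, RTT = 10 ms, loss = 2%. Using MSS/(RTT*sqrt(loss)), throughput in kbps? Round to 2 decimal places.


Given: MSS = 1500 bytes, RTT = 10 ms, loss = 2%
RTT in seconds = 10 / 1000 = 0.01
Loss rate = 2% = 0.02
sqrt(loss) = sqrt(0.02) = 0.141421356237
Throughput (bytes/s) = 1500 / (0.01 * 0.141421356237) = 1060660.1718
Throughput (kbps) = 1060660.1718 * 8 / 1000 = 8485.281374 -> 8485.28 kbps (2 dp)

8485.28


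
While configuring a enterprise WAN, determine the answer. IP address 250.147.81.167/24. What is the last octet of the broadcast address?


Given: IP = 250.147.81.167, prefix = /24
Host bits = 32 - 24 = 8
Network last octet = 167 AND mask = 0
Host part size = 2^8 - 1 = 255
Broadcast last octet = 0 OR 255 = 255

255


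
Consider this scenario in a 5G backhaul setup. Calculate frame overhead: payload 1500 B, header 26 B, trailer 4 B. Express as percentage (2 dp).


Given: payload = 1500 B, header = 26 B, trailer = 4 B
Overhead bytes = header + trailer = 26 + 4 = 30
Total frame = payload + overhead = 1500 + 30 = 1530
Overhead % = 30 / 1530 * 100 = 1.9608% -> 1.96% (2 dp)

1.96


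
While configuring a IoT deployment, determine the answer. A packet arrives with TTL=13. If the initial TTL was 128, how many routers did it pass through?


Given: initial TTL = 128, received TTL = 13
Hops = initial TTL - received TTL
Hops = 128 - 13 = 115

115


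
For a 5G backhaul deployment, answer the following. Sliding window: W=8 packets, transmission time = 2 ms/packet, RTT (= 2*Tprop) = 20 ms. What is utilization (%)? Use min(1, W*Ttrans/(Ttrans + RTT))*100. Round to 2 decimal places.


Given: W = 8, Ttrans = 2 ms, RTT = 20 ms (= 2 * Tprop, Tprop = 10 ms)
Cycle time = Ttrans + RTT = 2 + 20 = 22 ms (first packet sent until its ACK returns)
W * Ttrans = 8 * 2 = 16 ms of sending per cycle
W * Ttrans / (Ttrans + RTT) = 16 / 22 = 0.727273
U = min(1, 0.727273) = 0.727273
U% = 72.73%

72.73


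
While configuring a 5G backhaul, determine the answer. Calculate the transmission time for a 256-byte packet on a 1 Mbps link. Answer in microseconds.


Given: packet = 256 bytes, bandwidth = 1 Mbps
Packet in bits = 256 * 8 = 2048 bits
Bandwidth = 1 * 10^6 = 1000000 bps
Time = 2048 / 1000000 seconds
Time in us = 2048 * 10^6 / 1000000 = 2048

2048


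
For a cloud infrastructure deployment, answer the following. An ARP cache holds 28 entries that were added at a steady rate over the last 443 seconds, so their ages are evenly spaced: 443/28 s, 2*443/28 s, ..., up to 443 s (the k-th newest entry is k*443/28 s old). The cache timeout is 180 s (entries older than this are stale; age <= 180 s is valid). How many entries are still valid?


Ages are k * 443/28 s for k = 1..28 (spacing = 15.8214 s).
Entry k is valid iff k * 443/28 <= 180 iff k <= 28 * 180 / 443 = 11.3770
n_valid = floor(11.3770) = 11
(n_stale = 28 - 11 = 17)

11


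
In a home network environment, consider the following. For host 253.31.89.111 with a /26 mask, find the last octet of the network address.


Given: IP = 253.31.89.111, prefix = /26
Subnet mask = 255.255.255.192
Last octet of IP: 111
Last octet of mask: 192
Network last octet = 111 AND 192 = 64

64


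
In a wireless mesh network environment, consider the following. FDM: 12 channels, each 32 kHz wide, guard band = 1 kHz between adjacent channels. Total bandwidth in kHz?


Given: 12 channels, 32 kHz each, guard = 1 kHz
Channel bandwidth = 12 * 32 = 384 kHz
Guard bands = 11 gaps * 1 kHz = 11 kHz
Total = 384 + 11 = 395 kHz

395


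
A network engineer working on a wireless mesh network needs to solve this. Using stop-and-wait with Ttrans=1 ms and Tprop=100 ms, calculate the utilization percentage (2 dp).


Given: Ttrans = 1 ms, Tprop = 100 ms
RTT = 2 * Tprop = 2 * 100 = 200 ms
U = Ttrans / (Ttrans + RTT)
U = 1 / (1 + 200)
U = 1 / 201 = 0.004975
U% = 0.50%

0.50


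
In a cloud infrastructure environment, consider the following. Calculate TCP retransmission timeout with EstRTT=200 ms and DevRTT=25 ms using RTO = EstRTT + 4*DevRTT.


Given: EstRTT = 200 ms, DevRTT = 25 ms
Timeout = EstRTT + 4 * DevRTT
4 * DevRTT = 4 * 25 = 100
Timeout = 200 + 100 = 300 ms

300


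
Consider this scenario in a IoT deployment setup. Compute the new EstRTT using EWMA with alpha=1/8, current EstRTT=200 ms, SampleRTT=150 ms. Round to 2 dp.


Given: EstRTT = 200 ms, SampleRTT = 150 ms, alpha = 1/8
New EstRTT = (1 - alpha) * EstRTT + alpha * SampleRTT
(7/8) * 200 = 175
(1/8) * 150 = 18.75
New EstRTT = 175 + 18.75 = 193.75 ms -> 193.75 ms (2 dp)

193.75


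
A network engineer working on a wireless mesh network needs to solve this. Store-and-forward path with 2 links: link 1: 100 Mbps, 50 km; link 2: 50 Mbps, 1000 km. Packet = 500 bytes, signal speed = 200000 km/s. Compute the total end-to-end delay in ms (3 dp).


Packet = 500 bytes = 4000 bits. Store-and-forward: sum (t_trans + t_prop) per link.
Link 1: t_trans = 4000/(100*10^6) s = 0.0400 ms; t_prop = 50/200000 s = 0.2500 ms; subtotal = 0.2900 ms
Link 2: t_trans = 4000/(50*10^6) s = 0.0800 ms; t_prop = 1000/200000 s = 5.0000 ms; subtotal = 5.0800 ms
End-to-end = 0.2900 + 5.0800 = 5.3700 ms -> 5.370 ms (3 dp)

5.370


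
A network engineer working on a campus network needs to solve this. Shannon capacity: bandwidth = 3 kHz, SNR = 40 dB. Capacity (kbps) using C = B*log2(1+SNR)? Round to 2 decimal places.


Given: B = 3 kHz, SNR = 40 dB
SNR linear = 10^(40/10) = 10000
1 + SNR = 10001
log2(10001) = 13.2878566418
C = 3 * 1000 * 13.2878566418 = 39863.5699 bps
C = 39.863570 kbps -> 39.86 kbps (2 dp)

39.86


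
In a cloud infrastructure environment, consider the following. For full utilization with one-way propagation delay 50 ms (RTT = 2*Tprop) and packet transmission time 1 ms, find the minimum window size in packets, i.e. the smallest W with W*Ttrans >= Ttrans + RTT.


Given: Ttrans = 1 ms, RTT = 100 ms (= 2 * Tprop, Tprop = 50 ms)
Time until first ACK returns = Ttrans + RTT = 1 + 100 = 101 ms
Need W * Ttrans >= Ttrans + RTT  ->  W >= (Ttrans + RTT) / Ttrans
(Ttrans + RTT) / Ttrans = 101 / 1 = 101
W_min = ceil(101) = 101

101


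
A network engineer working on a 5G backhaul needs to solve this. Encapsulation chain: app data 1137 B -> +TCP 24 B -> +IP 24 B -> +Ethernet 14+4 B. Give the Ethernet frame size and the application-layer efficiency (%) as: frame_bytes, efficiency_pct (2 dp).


TCP segment = 1137 + 24 = 1161 B
IP packet = 1161 + 24 = 1185 B
Ethernet frame = 1185 + 14 + 4 = 1203 B
Efficiency = app / frame = 1137 / 1203 = 0.945137 = 94.5137% -> 94.51% (2 dp)

1203, 94.51


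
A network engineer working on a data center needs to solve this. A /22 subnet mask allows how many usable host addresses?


Given: subnet mask /22
Host bits = 32 - 22 = 10
Total addresses = 2^10 = 1024
Usable hosts = 1024 - 2 (network + broadcast) = 1022

1022


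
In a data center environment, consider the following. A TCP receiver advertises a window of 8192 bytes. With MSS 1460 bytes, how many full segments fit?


Given: RWND = 8192 bytes, MSS = 1460 bytes
Full segments = floor(RWND / MSS)
Full segments = floor(8192 / 1460)
Full segments = floor(5.611) = 5

5


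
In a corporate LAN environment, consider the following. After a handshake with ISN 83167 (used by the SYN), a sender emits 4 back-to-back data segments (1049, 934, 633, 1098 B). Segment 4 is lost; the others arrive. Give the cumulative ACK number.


SYN uses sequence number 83167; first data byte = ISN + 1 = 83168.
Segment 1: SEQ = 83168, len = 1049 B, covers [83168, 84216]
Segment 2: SEQ = 84217, len = 934 B, covers [84217, 85150]
Segment 3: SEQ = 85151, len = 633 B, covers [85151, 85783]
Segment 4: SEQ = 85784, len = 1098 B, covers [85784, 86881] [LOST]
In-order data received: bytes [83168, 85783] (segments 1..3).
Segment 4 missing -> gap begins at byte 85784.
Cumulative ACK = next expected in-order byte = 83168 + 1049 + 934 + 633 = 85784

85784


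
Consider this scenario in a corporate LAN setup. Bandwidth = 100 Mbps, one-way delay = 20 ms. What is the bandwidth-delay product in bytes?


Given: bandwidth = 100 Mbps, delay = 20 ms
BDP in bits = 100 * 10^6 * 20 / 1000
BDP in bits = 2000000
BDP in bytes = 2000000 / 8 = 250000

250000


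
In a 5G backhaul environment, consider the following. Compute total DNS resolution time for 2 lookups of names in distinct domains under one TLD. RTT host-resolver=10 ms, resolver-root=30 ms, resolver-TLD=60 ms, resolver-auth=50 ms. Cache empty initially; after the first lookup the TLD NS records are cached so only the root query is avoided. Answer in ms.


Lookup 1 (cold cache): local + root + TLD + auth = 10 + 30 + 60 + 50 = 150 ms
Lookups 2..2 (TLD NS cached -> skip root; new domain -> still ask TLD and auth): local + TLD + auth = 10 + 60 + 50 = 120 ms each
Remaining 1 lookups: 1 * 120 = 120 ms
Total = 150 + 120 = 270 ms

270


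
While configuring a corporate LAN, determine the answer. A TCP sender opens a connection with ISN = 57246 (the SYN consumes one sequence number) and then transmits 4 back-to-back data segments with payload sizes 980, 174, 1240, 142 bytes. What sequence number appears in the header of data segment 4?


The SYN occupies sequence number ISN = 57246, so the first data byte is ISN + 1 = 57247.
SEQ of data segment i = (ISN + 1) + sum of payload sizes of segments 1..i-1.
Segment 1: SEQ = 57247, payload = 980 bytes
Segment 2: SEQ = 58227, payload = 174 bytes
Segment 3: SEQ = 58401, payload = 1240 bytes
Segment 4: SEQ = 59641, payload = 142 bytes
SEQ of segment 4 = 57247 + 980 + 174 + 1240 = 59641

59641


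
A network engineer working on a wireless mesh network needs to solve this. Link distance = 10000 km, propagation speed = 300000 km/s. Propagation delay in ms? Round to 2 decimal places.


Given: distance = 10000 km, speed = 300000 km/s
Delay = distance / speed = 10000 / 300000 seconds
Delay in ms = 10000 * 1000 / 300000
Delay = 33.3333 ms
Rounded to 2 dp = 33.33 ms

33.33


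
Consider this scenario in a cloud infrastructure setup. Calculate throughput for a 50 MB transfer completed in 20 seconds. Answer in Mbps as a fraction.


Given: file = 50 MB, time = 20 s
File in Mb = 50 * 8 = 400 Mb
Throughput = 400 / 20 Mbps
Throughput = 20 Mbps

20


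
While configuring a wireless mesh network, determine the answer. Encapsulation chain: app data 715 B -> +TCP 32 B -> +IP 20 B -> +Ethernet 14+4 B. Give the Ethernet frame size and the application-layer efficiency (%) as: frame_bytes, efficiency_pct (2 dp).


TCP segment = 715 + 32 = 747 B
IP packet = 747 + 20 = 767 B
Ethernet frame = 767 + 14 + 4 = 785 B
Efficiency = app / frame = 715 / 785 = 0.910828 = 91.0828% -> 91.08% (2 dp)

785, 91.08


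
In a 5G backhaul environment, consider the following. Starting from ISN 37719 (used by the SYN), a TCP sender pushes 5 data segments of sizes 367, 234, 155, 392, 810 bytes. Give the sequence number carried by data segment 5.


The SYN occupies sequence number ISN = 37719, so the first data byte is ISN + 1 = 37720.
SEQ of data segment i = (ISN + 1) + sum of payload sizes of segments 1..i-1.
Segment 1: SEQ = 37720, payload = 367 bytes
Segment 2: SEQ = 38087, payload = 234 bytes
Segment 3: SEQ = 38321, payload = 155 bytes
Segment 4: SEQ = 38476, payload = 392 bytes
Segment 5: SEQ = 38868, payload = 810 bytes
SEQ of segment 5 = 37720 + 367 + 234 + 155 + 392 = 38868

38868


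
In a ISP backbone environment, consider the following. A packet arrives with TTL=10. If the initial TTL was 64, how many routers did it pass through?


Given: initial TTL = 64, received TTL = 10
Hops = initial TTL - received TTL
Hops = 64 - 10 = 54

54


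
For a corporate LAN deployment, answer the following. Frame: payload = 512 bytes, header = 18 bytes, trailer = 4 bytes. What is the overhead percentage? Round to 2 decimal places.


Given: payload = 512 B, header = 18 B, trailer = 4 B
Overhead bytes = header + trailer = 18 + 4 = 22
Total frame = payload + overhead = 512 + 22 = 534
Overhead % = 22 / 534 * 100 = 4.1199% -> 4.12% (2 dp)

4.12


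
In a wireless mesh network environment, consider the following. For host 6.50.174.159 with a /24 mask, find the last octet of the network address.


Given: IP = 6.50.174.159, prefix = /24
Subnet mask = 255.255.255.0
Last octet of IP: 159
Last octet of mask: 0
Network last octet = 159 AND 0 = 0

0


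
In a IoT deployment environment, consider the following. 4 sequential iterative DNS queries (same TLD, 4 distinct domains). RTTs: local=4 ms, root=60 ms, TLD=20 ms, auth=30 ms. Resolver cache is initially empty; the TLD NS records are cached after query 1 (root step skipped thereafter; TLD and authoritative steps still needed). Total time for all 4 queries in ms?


Lookup 1 (cold cache): local + root + TLD + auth = 4 + 60 + 20 + 30 = 114 ms
Lookups 2..4 (TLD NS cached -> skip root; new domain -> still ask TLD and auth): local + TLD + auth = 4 + 20 + 30 = 54 ms each
Remaining 3 lookups: 3 * 54 = 162 ms
Total = 114 + 162 = 276 ms

276
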